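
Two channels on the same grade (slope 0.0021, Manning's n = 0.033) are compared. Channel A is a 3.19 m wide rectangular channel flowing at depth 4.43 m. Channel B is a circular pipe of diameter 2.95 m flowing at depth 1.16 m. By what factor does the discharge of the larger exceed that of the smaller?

8.62

Channel A: Flow area A = b·y = 3.19 × 4.43 = 14.13 m². Wetted perimeter P = b + 2y = 3.19 + 2×4.43 = 12.05 m. Hydraulic radius R = A/P = 14.13/12.05 = 1.173 m. Q_A = (1/0.033)·14.13·1.173^(2/3)·√0.0021 = 21.82 m³/s.
Channel B: For a circular section of diameter D = 2.95 m at depth y = 1.16 m, the central angle is θ = 2 arccos(1 − 2y/D) = 2.711 rad. Then A = (D²/8)(θ − sin θ) = 2.495 m² and P = Dθ/2 = 3.999 m. Hydraulic radius R = A/P = 2.495/3.999 = 0.624 m. Q_B = (1/0.033)·2.495·0.624^(2/3)·√0.0021 = 2.53 m³/s.
The larger discharge is 21.82 m³/s and the smaller is 2.53 m³/s; the ratio is 8.62.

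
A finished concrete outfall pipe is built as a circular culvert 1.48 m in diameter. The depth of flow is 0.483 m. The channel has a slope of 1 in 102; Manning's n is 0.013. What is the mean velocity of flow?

V = 3.19 m/s

For a circular section of diameter D = 1.48 m at depth y = 0.483 m, the central angle is θ = 2 arccos(1 − 2y/D) = 2.432 rad. Then A = (D²/8)(θ − sin θ) = 0.4876 m² and P = Dθ/2 = 1.8 m.
Hydraulic radius R = A/P = 0.4876/1.8 = 0.2709 m.
From Manning's equation, V = (1/n) R^(2/3) S^(1/2) = (1/0.013) × 0.2709^(2/3) × 0.009804^(1/2) = 3.19 m/s.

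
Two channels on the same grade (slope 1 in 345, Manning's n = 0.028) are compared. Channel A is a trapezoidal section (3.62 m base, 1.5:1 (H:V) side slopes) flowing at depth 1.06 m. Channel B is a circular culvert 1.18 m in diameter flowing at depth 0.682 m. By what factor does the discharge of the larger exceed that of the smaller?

14.7

Channel A: With bottom width b = 3.62 m and side slope z = 1.5: A = (b + zy)y = (3.62 + 1.5×1.06)×1.06 = 5.523 m²; P = b + 2y√(1+z²) = 3.62 + 2×1.06×1.803 = 7.442 m. Hydraulic radius R = A/P = 5.523/7.442 = 0.7421 m. Q_A = (1/0.028)·5.523·0.7421^(2/3)·√0.002899 = 8.704 m³/s.
Channel B: For a circular section of diameter D = 1.18 m at depth y = 0.682 m, the central angle is θ = 2 arccos(1 − 2y/D) = 3.455 rad. Then A = (D²/8)(θ − sin θ) = 0.6549 m² and P = Dθ/2 = 2.038 m. Hydraulic radius R = A/P = 0.6549/2.038 = 0.3213 m. Q_B = (1/0.028)·0.6549·0.3213^(2/3)·√0.002899 = 0.5907 m³/s.
The larger discharge is 8.704 m³/s and the smaller is 0.5907 m³/s; the ratio is 14.7.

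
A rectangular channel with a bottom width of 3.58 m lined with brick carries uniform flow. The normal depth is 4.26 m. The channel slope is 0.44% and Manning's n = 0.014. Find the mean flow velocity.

Flow area A = b·y = 3.58 × 4.26 = 15.25 m². Wetted perimeter P = b + 2y = 3.58 + 2×4.26 = 12.1 m.
Hydraulic radius R = A/P = 15.25/12.1 = 1.26 m.
From Manning's equation, V = (1/n) R^(2/3) S^(1/2) = (1/0.014) × 1.26^(2/3) × 0.0044^(1/2) = 5.53 m/s.

V = 5.53 m/s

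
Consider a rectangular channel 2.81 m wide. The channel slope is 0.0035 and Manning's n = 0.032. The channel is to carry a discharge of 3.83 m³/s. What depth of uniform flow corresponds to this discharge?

y_n = 1.04 m

Manning's equation rearranged: A R^(2/3) = nQ / (1·√S) = 0.032 × 3.83 / (√0.0035) = 2.072.
At y = 0.8 m: A R^(2/3) = 1.435 — too small.
At y = 1.04 m: A R^(2/3) = 2.073 — ≈ 2.072.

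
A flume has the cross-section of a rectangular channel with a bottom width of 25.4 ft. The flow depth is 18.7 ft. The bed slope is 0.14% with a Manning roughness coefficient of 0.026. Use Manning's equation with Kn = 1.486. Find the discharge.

Q = 3910 ft³/s

Flow area A = b·y = 25.4 × 18.7 = 475 ft². Wetted perimeter P = b + 2y = 25.4 + 2×18.7 = 62.8 ft.
Hydraulic radius R = A/P = 475/62.8 = 7.563 ft.
Manning's equation: Q = (1.486/n) A R^(2/3) S^(1/2) = (1.486/0.026) × 475 × 7.563^(2/3) × 0.0014^(1/2) = 3910 ft³/s.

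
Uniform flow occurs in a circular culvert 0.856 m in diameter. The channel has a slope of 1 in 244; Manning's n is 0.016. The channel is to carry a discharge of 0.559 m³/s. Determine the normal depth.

y_n = 0.517 m

Manning's equation rearranged: A R^(2/3) = nQ / (1·√S) = 0.016 × 0.559 / (√0.004098) = 0.1397.
Try y = 0.648 m: A R^(2/3) = 0.1898 — too large.
Try y = 0.517 m: A R^(2/3) = 0.1397 — matches.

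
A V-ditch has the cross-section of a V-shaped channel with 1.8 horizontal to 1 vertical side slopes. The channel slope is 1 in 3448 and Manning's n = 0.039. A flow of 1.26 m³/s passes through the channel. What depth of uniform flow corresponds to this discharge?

Manning's equation rearranged: A R^(2/3) = nQ / (1·√S) = 0.039 × 1.26 / (√0.00029) = 2.885.
At y = 1.8 m: A R^(2/3) = 4.97 — over.
At y = 1.15 m: A R^(2/3) = 1.505 — short.
At y = 1.47 m: A R^(2/3) = 2.896 — close enough.

y_n = 1.47 m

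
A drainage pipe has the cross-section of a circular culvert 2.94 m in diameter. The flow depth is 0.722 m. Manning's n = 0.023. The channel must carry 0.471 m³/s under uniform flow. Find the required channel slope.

For a circular section of diameter D = 2.94 m at depth y = 0.722 m, the central angle is θ = 2 arccos(1 − 2y/D) = 2.074 rad. Then A = (D²/8)(θ − sin θ) = 1.294 m² and P = Dθ/2 = 3.049 m.
Hydraulic radius R = A/P = 1.294/3.049 = 0.4245 m.
From Manning's equation, S = [nQ / (1 A R^(2/3))]² = [0.023 × 0.471 / (1 × 1.294 × 0.4245^(2/3))]² = 0.00022.

S = 0.00022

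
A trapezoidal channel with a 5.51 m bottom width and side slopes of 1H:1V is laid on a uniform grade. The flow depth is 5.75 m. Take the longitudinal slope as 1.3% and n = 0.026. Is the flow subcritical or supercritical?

With bottom width b = 5.51 m and side slope z = 1: A = (b + zy)y = (5.51 + 1×5.75)×5.75 = 64.75 m²; P = b + 2y√(1+z²) = 5.51 + 2×5.75×1.414 = 21.77 m.
Hydraulic radius R = A/P = 64.75/21.77 = 2.974 m.
V = (1/n) R^(2/3) √S = (1/0.026) × 2.974^(2/3) × √0.013 = 9.068 m/s. Hydraulic depth D_h = A/T = 64.75/17.01 = 3.806 m.
Froude number Fr = V/√(g·D_h) = 9.068/√(9.81×3.806) = 1.48, which is greater than 1, so the flow is supercritical.

supercritical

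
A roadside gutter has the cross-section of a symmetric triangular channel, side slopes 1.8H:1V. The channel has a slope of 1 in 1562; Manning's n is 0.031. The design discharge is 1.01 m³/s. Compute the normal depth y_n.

y_n = 1.07 m

Manning's equation rearranged: A R^(2/3) = nQ / (1·√S) = 0.031 × 1.01 / (√0.0006402) = 1.237.
At y = 1.16 m: A R^(2/3) = 1.54 — high.
At y = 0.807 m: A R^(2/3) = 0.5852 — low.
At y = 1.07 m: A R^(2/3) = 1.242 — ≈ 1.237.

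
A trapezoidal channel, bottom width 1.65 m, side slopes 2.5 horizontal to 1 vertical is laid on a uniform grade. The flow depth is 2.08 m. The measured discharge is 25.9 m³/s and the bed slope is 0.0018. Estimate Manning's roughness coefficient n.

n = 0.025

With bottom width b = 1.65 m and side slope z = 2.5: A = (b + zy)y = (1.65 + 2.5×2.08)×2.08 = 14.25 m²; P = b + 2y√(1+z²) = 1.65 + 2×2.08×2.693 = 12.85 m.
Hydraulic radius R = A/P = 14.25/12.85 = 1.109 m.
Rearranging Manning's equation: n = (1/Q) A R^(2/3) S^(1/2) = (1/25.9) × 14.25 × 1.109^(2/3) × √0.0018 = 0.025.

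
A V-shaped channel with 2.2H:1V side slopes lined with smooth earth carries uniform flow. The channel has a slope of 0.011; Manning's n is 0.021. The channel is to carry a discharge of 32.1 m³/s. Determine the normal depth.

Manning's equation rearranged: A R^(2/3) = nQ / (1·√S) = 0.021 × 32.1 / (√0.011) = 6.427.
At y = 1.35 m: A R^(2/3) = 2.898 — low.
At y = 2.06 m: A R^(2/3) = 8.944 — high.
At y = 1.82 m: A R^(2/3) = 6.428 — matches.

y_n = 1.82 m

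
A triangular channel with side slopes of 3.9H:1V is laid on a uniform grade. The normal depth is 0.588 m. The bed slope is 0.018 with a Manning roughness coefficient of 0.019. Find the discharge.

Q = 4.12 m³/s

For a triangular section with side slope z = 3.9: A = zy² = 3.9×0.588² = 1.348 m²; P = 2y√(1+z²) = 2×0.588×4.026 = 4.735 m.
Hydraulic radius R = A/P = 1.348/4.735 = 0.2848 m.
Manning's equation: Q = (1/n) A R^(2/3) S^(1/2) = (1/0.019) × 1.348 × 0.2848^(2/3) × 0.018^(1/2) = 4.12 m³/s.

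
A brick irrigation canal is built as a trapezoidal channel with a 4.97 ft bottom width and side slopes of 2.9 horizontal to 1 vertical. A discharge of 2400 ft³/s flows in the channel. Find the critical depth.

y_c = 7.62 ft

At critical depth, Q² T / (g A³) = 1, i.e. A³/T = Q²/g = 2400²/32.2 = 178900.
Try y = 5.61 ft: A³/T = 45100 — short.
Try y = 8.29 ft: A³/T = 262200 — over.
Try y = 7.62 ft: A³/T = 178500 — matches.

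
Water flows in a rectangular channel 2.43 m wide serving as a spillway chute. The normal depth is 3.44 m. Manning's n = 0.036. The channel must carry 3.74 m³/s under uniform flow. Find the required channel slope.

Flow area A = b·y = 2.43 × 3.44 = 8.359 m². Wetted perimeter P = b + 2y = 2.43 + 2×3.44 = 9.31 m.
Hydraulic radius R = A/P = 8.359/9.31 = 0.8979 m.
From Manning's equation, S = [nQ / (1 A R^(2/3))]² = [0.036 × 3.74 / (1 × 8.359 × 0.8979^(2/3))]² = 0.0003.

S = 0.0003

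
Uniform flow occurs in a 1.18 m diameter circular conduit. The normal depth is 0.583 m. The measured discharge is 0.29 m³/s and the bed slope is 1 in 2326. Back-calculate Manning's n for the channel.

For a circular section of diameter D = 1.18 m at depth y = 0.583 m, the central angle is θ = 2 arccos(1 − 2y/D) = 3.118 rad. Then A = (D²/8)(θ − sin θ) = 0.5385 m² and P = Dθ/2 = 1.84 m.
Hydraulic radius R = A/P = 0.5385/1.84 = 0.2928 m.
Rearranging Manning's equation: n = (1/Q) A R^(2/3) S^(1/2) = (1/0.29) × 0.5385 × 0.2928^(2/3) × √0.0004299 = 0.017.

n = 0.017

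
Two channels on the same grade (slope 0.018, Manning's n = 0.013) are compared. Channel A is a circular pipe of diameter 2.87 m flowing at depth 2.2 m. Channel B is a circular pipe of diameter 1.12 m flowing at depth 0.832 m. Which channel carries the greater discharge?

channel A

Channel A: For a circular section of diameter D = 2.87 m at depth y = 2.2 m, the central angle is θ = 2 arccos(1 − 2y/D) = 4.266 rad. Then A = (D²/8)(θ − sin θ) = 5.321 m² and P = Dθ/2 = 6.122 m. Hydraulic radius R = A/P = 5.321/6.122 = 0.8692 m. Q_A = (1/0.013)·5.321·0.8692^(2/3)·√0.018 = 50.02 m³/s.
Channel B: For a circular section of diameter D = 1.12 m at depth y = 0.832 m, the central angle is θ = 2 arccos(1 − 2y/D) = 4.156 rad. Then A = (D²/8)(θ − sin θ) = 0.7848 m² and P = Dθ/2 = 2.327 m. Hydraulic radius R = A/P = 0.7848/2.327 = 0.3372 m. Q_B = (1/0.013)·0.7848·0.3372^(2/3)·√0.018 = 3.924 m³/s.
Q_A = 50.02 m³/s vs Q_B = 3.924 m³/s, so channel A carries more.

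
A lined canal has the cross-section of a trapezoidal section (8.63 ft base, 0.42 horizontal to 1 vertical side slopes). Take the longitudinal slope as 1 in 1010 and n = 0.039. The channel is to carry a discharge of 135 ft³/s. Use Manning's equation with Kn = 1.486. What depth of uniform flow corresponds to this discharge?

Manning's equation rearranged: A R^(2/3) = nQ / (1.486·√S) = 0.039 × 135 / (1.486 × √0.0009901) = 112.6.
At y = 4.11 ft: A R^(2/3) = 76.85 — low.
At y = 5.21 ft: A R^(2/3) = 112.7 — ≈ 112.6.

y_n = 5.21 ft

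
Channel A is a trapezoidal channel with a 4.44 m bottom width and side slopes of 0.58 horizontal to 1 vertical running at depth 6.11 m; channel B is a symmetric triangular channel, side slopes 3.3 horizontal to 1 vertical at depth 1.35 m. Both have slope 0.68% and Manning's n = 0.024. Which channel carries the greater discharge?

Channel A: With bottom width b = 4.44 m and side slope z = 0.58: A = (b + zy)y = (4.44 + 0.58×6.11)×6.11 = 48.78 m²; P = b + 2y√(1+z²) = 4.44 + 2×6.11×1.156 = 18.57 m. Hydraulic radius R = A/P = 48.78/18.57 = 2.627 m. Q_A = (1/0.024)·48.78·2.627^(2/3)·√0.0068 = 319.1 m³/s.
Channel B: For a triangular section with side slope z = 3.3: A = zy² = 3.3×1.35² = 6.014 m²; P = 2y√(1+z²) = 2×1.35×3.448 = 9.31 m. Hydraulic radius R = A/P = 6.014/9.31 = 0.646 m. Q_B = (1/0.024)·6.014·0.646^(2/3)·√0.0068 = 15.44 m³/s.
Q_A = 319.1 m³/s vs Q_B = 15.44 m³/s, so channel A carries more.

channel A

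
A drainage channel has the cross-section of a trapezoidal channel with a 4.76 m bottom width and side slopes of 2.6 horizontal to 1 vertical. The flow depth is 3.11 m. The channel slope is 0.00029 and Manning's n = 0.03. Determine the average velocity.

V = 0.843 m/s

With bottom width b = 4.76 m and side slope z = 2.6: A = (b + zy)y = (4.76 + 2.6×3.11)×3.11 = 39.95 m²; P = b + 2y√(1+z²) = 4.76 + 2×3.11×2.786 = 22.09 m.
Hydraulic radius R = A/P = 39.95/22.09 = 1.809 m.
From Manning's equation, V = (1/n) R^(2/3) S^(1/2) = (1/0.03) × 1.809^(2/3) × 0.00029^(1/2) = 0.843 m/s.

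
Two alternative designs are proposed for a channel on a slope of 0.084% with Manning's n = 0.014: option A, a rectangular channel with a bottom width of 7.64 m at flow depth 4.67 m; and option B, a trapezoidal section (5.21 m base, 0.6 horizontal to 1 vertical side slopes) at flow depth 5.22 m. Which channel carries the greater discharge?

channel B

Channel A: Flow area A = b·y = 7.64 × 4.67 = 35.68 m². Wetted perimeter P = b + 2y = 7.64 + 2×4.67 = 16.98 m. Hydraulic radius R = A/P = 35.68/16.98 = 2.101 m. Q_A = (1/0.014)·35.68·2.101^(2/3)·√0.00084 = 121.2 m³/s.
Channel B: With bottom width b = 5.21 m and side slope z = 0.6: A = (b + zy)y = (5.21 + 0.6×5.22)×5.22 = 43.55 m²; P = b + 2y√(1+z²) = 5.21 + 2×5.22×1.166 = 17.39 m. Hydraulic radius R = A/P = 43.55/17.39 = 2.505 m. Q_B = (1/0.014)·43.55·2.505^(2/3)·√0.00084 = 166.3 m³/s.
Q_A = 121.2 m³/s vs Q_B = 166.3 m³/s, so channel B carries more.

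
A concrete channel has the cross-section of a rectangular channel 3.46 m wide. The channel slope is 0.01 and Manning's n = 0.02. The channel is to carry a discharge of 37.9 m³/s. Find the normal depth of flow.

Manning's equation rearranged: A R^(2/3) = nQ / (1·√S) = 0.02 × 37.9 / (√0.01) = 7.58.
Trying y = 2.81 m: A R^(2/3) = 10.18 — high.
Trying y = 1.97 m: A R^(2/3) = 6.453 — low.
Trying y = 2.23 m: A R^(2/3) = 7.583 — close enough.

y_n = 2.23 m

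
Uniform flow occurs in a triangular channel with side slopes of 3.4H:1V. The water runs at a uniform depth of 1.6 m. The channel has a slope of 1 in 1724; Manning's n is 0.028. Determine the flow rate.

For a triangular section with side slope z = 3.4: A = zy² = 3.4×1.6² = 8.704 m²; P = 2y√(1+z²) = 2×1.6×3.544 = 11.34 m.
Hydraulic radius R = A/P = 8.704/11.34 = 0.7675 m.
Manning's equation: Q = (1/n) A R^(2/3) S^(1/2) = (1/0.028) × 8.704 × 0.7675^(2/3) × 0.00058^(1/2) = 6.28 m³/s.

Q = 6.28 m³/s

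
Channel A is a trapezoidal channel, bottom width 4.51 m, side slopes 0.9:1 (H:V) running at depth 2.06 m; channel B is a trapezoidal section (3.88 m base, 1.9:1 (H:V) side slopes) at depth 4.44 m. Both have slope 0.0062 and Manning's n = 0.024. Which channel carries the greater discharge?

Channel A: With bottom width b = 4.51 m and side slope z = 0.9: A = (b + zy)y = (4.51 + 0.9×2.06)×2.06 = 13.11 m²; P = b + 2y√(1+z²) = 4.51 + 2×2.06×1.345 = 10.05 m. Hydraulic radius R = A/P = 13.11/10.05 = 1.304 m. Q_A = (1/0.024)·13.11·1.304^(2/3)·√0.0062 = 51.34 m³/s.
Channel B: With bottom width b = 3.88 m and side slope z = 1.9: A = (b + zy)y = (3.88 + 1.9×4.44)×4.44 = 54.68 m²; P = b + 2y√(1+z²) = 3.88 + 2×4.44×2.147 = 22.95 m. Hydraulic radius R = A/P = 54.68/22.95 = 2.383 m. Q_B = (1/0.024)·54.68·2.383^(2/3)·√0.0062 = 320.1 m³/s.
Q_A = 51.34 m³/s vs Q_B = 320.1 m³/s, so channel B carries more.

channel B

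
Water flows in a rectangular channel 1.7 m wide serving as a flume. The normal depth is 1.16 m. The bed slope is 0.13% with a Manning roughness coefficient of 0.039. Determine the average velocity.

V = 0.575 m/s

Flow area A = b·y = 1.7 × 1.16 = 1.972 m². Wetted perimeter P = b + 2y = 1.7 + 2×1.16 = 4.02 m.
Hydraulic radius R = A/P = 1.972/4.02 = 0.4905 m.
From Manning's equation, V = (1/n) R^(2/3) S^(1/2) = (1/0.039) × 0.4905^(2/3) × 0.0013^(1/2) = 0.575 m/s.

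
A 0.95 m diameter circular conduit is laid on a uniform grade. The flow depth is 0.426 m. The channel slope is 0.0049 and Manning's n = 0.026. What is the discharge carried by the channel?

Q = 0.303 m³/s

For a circular section of diameter D = 0.95 m at depth y = 0.426 m, the central angle is θ = 2 arccos(1 − 2y/D) = 2.935 rad. Then A = (D²/8)(θ − sin θ) = 0.3079 m² and P = Dθ/2 = 1.394 m.
Hydraulic radius R = A/P = 0.3079/1.394 = 0.2209 m.
Manning's equation: Q = (1/n) A R^(2/3) S^(1/2) = (1/0.026) × 0.3079 × 0.2209^(2/3) × 0.0049^(1/2) = 0.303 m³/s.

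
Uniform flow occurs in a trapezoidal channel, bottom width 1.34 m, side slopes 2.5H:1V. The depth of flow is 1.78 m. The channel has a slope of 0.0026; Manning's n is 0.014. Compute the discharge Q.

Q = 36.1 m³/s

With bottom width b = 1.34 m and side slope z = 2.5: A = (b + zy)y = (1.34 + 2.5×1.78)×1.78 = 10.31 m²; P = b + 2y√(1+z²) = 1.34 + 2×1.78×2.693 = 10.93 m.
Hydraulic radius R = A/P = 10.31/10.93 = 0.9433 m.
Manning's equation: Q = (1/n) A R^(2/3) S^(1/2) = (1/0.014) × 10.31 × 0.9433^(2/3) × 0.0026^(1/2) = 36.1 m³/s.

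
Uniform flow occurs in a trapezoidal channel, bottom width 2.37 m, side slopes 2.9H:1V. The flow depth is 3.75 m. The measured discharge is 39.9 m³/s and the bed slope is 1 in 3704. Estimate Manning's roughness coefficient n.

With bottom width b = 2.37 m and side slope z = 2.9: A = (b + zy)y = (2.37 + 2.9×3.75)×3.75 = 49.67 m²; P = b + 2y√(1+z²) = 2.37 + 2×3.75×3.068 = 25.38 m.
Hydraulic radius R = A/P = 49.67/25.38 = 1.957 m.
Rearranging Manning's equation: n = (1/Q) A R^(2/3) S^(1/2) = (1/39.9) × 49.67 × 1.957^(2/3) × √0.00027 = 0.032.

n = 0.032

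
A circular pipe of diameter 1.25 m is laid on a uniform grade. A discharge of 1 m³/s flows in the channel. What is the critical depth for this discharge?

y_c = 0.535 m

At critical depth, Q² T / (g A³) = 1, i.e. A³/T = Q²/g = 1²/9.81 = 0.1019.
At y = 0.383 m: A³/T = 0.02812 — short.
At y = 0.535 m: A³/T = 0.102 — ≈ 0.1019.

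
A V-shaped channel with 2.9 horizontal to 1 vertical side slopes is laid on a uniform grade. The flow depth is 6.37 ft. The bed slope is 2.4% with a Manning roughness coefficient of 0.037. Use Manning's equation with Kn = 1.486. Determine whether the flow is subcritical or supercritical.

For a triangular section with side slope z = 2.9: A = zy² = 2.9×6.37² = 117.7 ft²; P = 2y√(1+z²) = 2×6.37×3.068 = 39.08 ft.
Hydraulic radius R = A/P = 117.7/39.08 = 3.011 ft.
V = (1.486/n) R^(2/3) √S = (1.486/0.037) × 3.011^(2/3) × √0.024 = 12.97 ft/s. Hydraulic depth D_h = A/T = 117.7/36.95 = 3.185 ft.
Froude number Fr = V/√(g·D_h) = 12.97/√(32.2×3.185) = 1.28, which is greater than 1, so the flow is supercritical.

supercritical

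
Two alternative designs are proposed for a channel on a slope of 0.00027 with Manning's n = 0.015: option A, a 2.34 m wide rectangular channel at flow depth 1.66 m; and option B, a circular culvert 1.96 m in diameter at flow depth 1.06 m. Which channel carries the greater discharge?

Channel A: Flow area A = b·y = 2.34 × 1.66 = 3.884 m². Wetted perimeter P = b + 2y = 2.34 + 2×1.66 = 5.66 m. Hydraulic radius R = A/P = 3.884/5.66 = 0.6863 m. Q_A = (1/0.015)·3.884·0.6863^(2/3)·√0.00027 = 3.311 m³/s.
Channel B: For a circular section of diameter D = 1.96 m at depth y = 1.06 m, the central angle is θ = 2 arccos(1 − 2y/D) = 3.305 rad. Then A = (D²/8)(θ − sin θ) = 1.665 m² and P = Dθ/2 = 3.239 m. Hydraulic radius R = A/P = 1.665/3.239 = 0.5141 m. Q_B = (1/0.015)·1.665·0.5141^(2/3)·√0.00027 = 1.171 m³/s.
Q_A = 3.311 m³/s vs Q_B = 1.171 m³/s, so channel A carries more.

channel A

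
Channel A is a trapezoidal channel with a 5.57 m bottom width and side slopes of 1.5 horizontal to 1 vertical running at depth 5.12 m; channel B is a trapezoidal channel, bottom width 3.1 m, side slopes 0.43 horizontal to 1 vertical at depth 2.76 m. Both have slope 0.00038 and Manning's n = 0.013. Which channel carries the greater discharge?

channel A

Channel A: With bottom width b = 5.57 m and side slope z = 1.5: A = (b + zy)y = (5.57 + 1.5×5.12)×5.12 = 67.84 m²; P = b + 2y√(1+z²) = 5.57 + 2×5.12×1.803 = 24.03 m. Hydraulic radius R = A/P = 67.84/24.03 = 2.823 m. Q_A = (1/0.013)·67.84·2.823^(2/3)·√0.00038 = 203.2 m³/s.
Channel B: With bottom width b = 3.1 m and side slope z = 0.43: A = (b + zy)y = (3.1 + 0.43×2.76)×2.76 = 11.83 m²; P = b + 2y√(1+z²) = 3.1 + 2×2.76×1.089 = 9.109 m. Hydraulic radius R = A/P = 11.83/9.109 = 1.299 m. Q_B = (1/0.013)·11.83·1.299^(2/3)·√0.00038 = 21.12 m³/s.
Q_A = 203.2 m³/s vs Q_B = 21.12 m³/s, so channel A carries more.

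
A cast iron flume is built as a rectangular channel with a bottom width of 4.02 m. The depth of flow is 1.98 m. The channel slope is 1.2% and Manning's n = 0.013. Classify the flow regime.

supercritical

Flow area A = b·y = 4.02 × 1.98 = 7.96 m². Wetted perimeter P = b + 2y = 4.02 + 2×1.98 = 7.98 m.
Hydraulic radius R = A/P = 7.96/7.98 = 0.9974 m.
V = (1/n) R^(2/3) √S = (1/0.013) × 0.9974^(2/3) × √0.012 = 8.412 m/s. Hydraulic depth D_h = A/T = 7.96/4.02 = 1.98 m.
Froude number Fr = V/√(g·D_h) = 8.412/√(9.81×1.98) = 1.91, which is greater than 1, so the flow is supercritical.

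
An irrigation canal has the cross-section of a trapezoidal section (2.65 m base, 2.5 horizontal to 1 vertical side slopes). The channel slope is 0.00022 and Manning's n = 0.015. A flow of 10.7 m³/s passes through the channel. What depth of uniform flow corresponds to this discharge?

Manning's equation rearranged: A R^(2/3) = nQ / (1·√S) = 0.015 × 10.7 / (√0.00022) = 10.82.
At y = 1.42 m: A R^(2/3) = 7.931 — short.
At y = 2.04 m: A R^(2/3) = 17.45 — over.
At y = 1.64 m: A R^(2/3) = 10.8 — ≈ 10.82.

y_n = 1.64 m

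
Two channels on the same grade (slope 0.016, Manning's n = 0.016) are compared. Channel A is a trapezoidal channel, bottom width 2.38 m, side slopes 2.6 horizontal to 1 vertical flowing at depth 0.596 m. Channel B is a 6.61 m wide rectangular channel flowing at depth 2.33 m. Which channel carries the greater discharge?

channel B

Channel A: With bottom width b = 2.38 m and side slope z = 2.6: A = (b + zy)y = (2.38 + 2.6×0.596)×0.596 = 2.342 m²; P = b + 2y√(1+z²) = 2.38 + 2×0.596×2.786 = 5.701 m. Hydraulic radius R = A/P = 2.342/5.701 = 0.4108 m. Q_A = (1/0.016)·2.342·0.4108^(2/3)·√0.016 = 10.23 m³/s.
Channel B: Flow area A = b·y = 6.61 × 2.33 = 15.4 m². Wetted perimeter P = b + 2y = 6.61 + 2×2.33 = 11.27 m. Hydraulic radius R = A/P = 15.4/11.27 = 1.367 m. Q_B = (1/0.016)·15.4·1.367^(2/3)·√0.016 = 149.9 m³/s.
Q_A = 10.23 m³/s vs Q_B = 149.9 m³/s, so channel B carries more.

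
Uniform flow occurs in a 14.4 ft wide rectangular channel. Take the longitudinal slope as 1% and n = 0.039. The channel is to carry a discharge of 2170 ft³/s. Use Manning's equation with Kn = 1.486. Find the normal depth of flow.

y_n = 14 ft

Manning's equation rearranged: A R^(2/3) = nQ / (1.486·√S) = 0.039 × 2170 / (1.486 × √0.01) = 569.5.
Try y = 15.8 ft: A R^(2/3) = 660.5 — over.
Try y = 14 ft: A R^(2/3) = 570 — close enough.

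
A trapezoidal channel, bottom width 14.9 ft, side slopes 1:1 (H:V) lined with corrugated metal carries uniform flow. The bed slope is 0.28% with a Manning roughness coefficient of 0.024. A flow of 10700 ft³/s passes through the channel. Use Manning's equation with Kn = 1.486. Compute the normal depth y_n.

y_n = 20.2 ft

Manning's equation rearranged: A R^(2/3) = nQ / (1.486·√S) = 0.024 × 10700 / (1.486 × √0.0028) = 3266.
Try y = 14.6 ft: A R^(2/3) = 1674 — too small.
Try y = 23.8 ft: A R^(2/3) = 4611 — too large.
Try y = 20.2 ft: A R^(2/3) = 3256 — close enough.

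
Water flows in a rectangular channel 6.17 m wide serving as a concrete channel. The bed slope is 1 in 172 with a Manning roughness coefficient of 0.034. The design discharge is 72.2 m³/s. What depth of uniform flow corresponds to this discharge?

Manning's equation rearranged: A R^(2/3) = nQ / (1·√S) = 0.034 × 72.2 / (√0.005814) = 32.19.
Trying y = 4.2 m: A R^(2/3) = 38.04 — too large.
Trying y = 2.87 m: A R^(2/3) = 23.07 — too small.
Trying y = 3.69 m: A R^(2/3) = 32.18 — ≈ 32.19.

y_n = 3.69 m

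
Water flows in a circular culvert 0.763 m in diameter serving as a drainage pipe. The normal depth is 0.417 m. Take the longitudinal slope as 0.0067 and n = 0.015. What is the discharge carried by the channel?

For a circular section of diameter D = 0.763 m at depth y = 0.417 m, the central angle is θ = 2 arccos(1 − 2y/D) = 3.328 rad. Then A = (D²/8)(θ − sin θ) = 0.2557 m² and P = Dθ/2 = 1.27 m.
Hydraulic radius R = A/P = 0.2557/1.27 = 0.2014 m.
Manning's equation: Q = (1/n) A R^(2/3) S^(1/2) = (1/0.015) × 0.2557 × 0.2014^(2/3) × 0.0067^(1/2) = 0.479 m³/s.

Q = 0.479 m³/s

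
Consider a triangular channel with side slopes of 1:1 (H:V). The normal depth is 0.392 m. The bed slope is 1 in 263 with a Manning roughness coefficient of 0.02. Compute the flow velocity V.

V = 0.826 m/s

For a triangular section with side slope z = 1: A = zy² = 1×0.392² = 0.1537 m²; P = 2y√(1+z²) = 2×0.392×1.414 = 1.109 m.
Hydraulic radius R = A/P = 0.1537/1.109 = 0.1386 m.
From Manning's equation, V = (1/n) R^(2/3) S^(1/2) = (1/0.02) × 0.1386^(2/3) × 0.003802^(1/2) = 0.826 m/s.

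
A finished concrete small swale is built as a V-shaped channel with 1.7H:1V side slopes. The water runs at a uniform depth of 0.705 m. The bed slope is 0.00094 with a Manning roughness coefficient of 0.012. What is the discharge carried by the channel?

For a triangular section with side slope z = 1.7: A = zy² = 1.7×0.705² = 0.8449 m²; P = 2y√(1+z²) = 2×0.705×1.972 = 2.781 m.
Hydraulic radius R = A/P = 0.8449/2.781 = 0.3038 m.
Manning's equation: Q = (1/n) A R^(2/3) S^(1/2) = (1/0.012) × 0.8449 × 0.3038^(2/3) × 0.00094^(1/2) = 0.976 m³/s.

Q = 0.976 m³/s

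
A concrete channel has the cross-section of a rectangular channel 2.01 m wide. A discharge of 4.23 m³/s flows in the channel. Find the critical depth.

y_c = 0.767 m

For a rectangular channel, critical depth y_c = (q²/g)^(1/3) where q = Q/b = 4.23/2.01 = 2.104 m²/s.
So y_c = (2.104²/9.81)^(1/3) = 0.767 m.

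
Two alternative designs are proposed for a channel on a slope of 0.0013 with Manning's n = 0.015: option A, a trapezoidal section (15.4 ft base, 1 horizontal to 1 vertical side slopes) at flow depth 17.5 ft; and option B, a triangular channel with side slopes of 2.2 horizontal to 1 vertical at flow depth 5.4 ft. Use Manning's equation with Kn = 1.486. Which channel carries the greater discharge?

channel A

Channel A: With bottom width b = 15.4 ft and side slope z = 1: A = (b + zy)y = (15.4 + 1×17.5)×17.5 = 575.8 ft²; P = b + 2y√(1+z²) = 15.4 + 2×17.5×1.414 = 64.9 ft. Hydraulic radius R = A/P = 575.8/64.9 = 8.872 ft. Q_A = (1.486/0.015)·575.8·8.872^(2/3)·√0.0013 = 8813 ft³/s.
Channel B: For a triangular section with side slope z = 2.2: A = zy² = 2.2×5.4² = 64.15 ft²; P = 2y√(1+z²) = 2×5.4×2.417 = 26.1 ft. Hydraulic radius R = A/P = 64.15/26.1 = 2.458 ft. Q_B = (1.486/0.015)·64.15·2.458^(2/3)·√0.0013 = 417.3 ft³/s.
Q_A = 8813 ft³/s vs Q_B = 417.3 ft³/s, so channel A carries more.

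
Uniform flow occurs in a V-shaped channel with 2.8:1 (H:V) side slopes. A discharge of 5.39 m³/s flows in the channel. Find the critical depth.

At critical depth, Q² T / (g A³) = 1, i.e. A³/T = Q²/g = 5.39²/9.81 = 2.961.
Try y = 1.21 m: A³/T = 10.17 — too large.
Try y = 0.706 m: A³/T = 0.6876 — too small.
Try y = 0.945 m: A³/T = 2.954 — matches.

y_c = 0.945 m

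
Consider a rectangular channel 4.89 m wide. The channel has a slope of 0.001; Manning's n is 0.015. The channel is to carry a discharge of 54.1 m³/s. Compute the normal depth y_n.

Manning's equation rearranged: A R^(2/3) = nQ / (1·√S) = 0.015 × 54.1 / (√0.001) = 25.66.
At y = 4.91 m: A R^(2/3) = 33.28 — high.
At y = 3.98 m: A R^(2/3) = 25.67 — ≈ 25.66.

y_n = 3.98 m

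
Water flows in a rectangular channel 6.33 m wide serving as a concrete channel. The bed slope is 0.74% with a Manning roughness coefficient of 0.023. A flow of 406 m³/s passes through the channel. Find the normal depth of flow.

Manning's equation rearranged: A R^(2/3) = nQ / (1·√S) = 0.023 × 406 / (√0.0074) = 108.6.
At y = 10.4 m: A R^(2/3) = 118.9 — high.
At y = 9.62 m: A R^(2/3) = 108.6 — close enough.

y_n = 9.62 m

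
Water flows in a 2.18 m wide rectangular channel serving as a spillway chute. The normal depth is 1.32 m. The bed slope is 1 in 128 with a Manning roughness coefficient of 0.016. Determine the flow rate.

Q = 11.3 m³/s

Flow area A = b·y = 2.18 × 1.32 = 2.878 m². Wetted perimeter P = b + 2y = 2.18 + 2×1.32 = 4.82 m.
Hydraulic radius R = A/P = 2.878/4.82 = 0.597 m.
Manning's equation: Q = (1/n) A R^(2/3) S^(1/2) = (1/0.016) × 2.878 × 0.597^(2/3) × 0.007812^(1/2) = 11.3 m³/s.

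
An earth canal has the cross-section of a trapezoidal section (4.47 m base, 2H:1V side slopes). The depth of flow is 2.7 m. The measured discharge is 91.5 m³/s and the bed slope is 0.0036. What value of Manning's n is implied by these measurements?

With bottom width b = 4.47 m and side slope z = 2: A = (b + zy)y = (4.47 + 2×2.7)×2.7 = 26.65 m²; P = b + 2y√(1+z²) = 4.47 + 2×2.7×2.236 = 16.54 m.
Hydraulic radius R = A/P = 26.65/16.54 = 1.611 m.
Rearranging Manning's equation: n = (1/Q) A R^(2/3) S^(1/2) = (1/91.5) × 26.65 × 1.611^(2/3) × √0.0036 = 0.024.

n = 0.024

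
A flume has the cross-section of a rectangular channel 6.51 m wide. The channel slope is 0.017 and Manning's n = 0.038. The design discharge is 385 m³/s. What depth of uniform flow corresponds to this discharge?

y_n = 9.54 m

Manning's equation rearranged: A R^(2/3) = nQ / (1·√S) = 0.038 × 385 / (√0.017) = 112.2.
At y = 8.16 m: A R^(2/3) = 93.28 — short.
At y = 11.2 m: A R^(2/3) = 135.1 — over.
At y = 9.54 m: A R^(2/3) = 112.2 — ≈ 112.2.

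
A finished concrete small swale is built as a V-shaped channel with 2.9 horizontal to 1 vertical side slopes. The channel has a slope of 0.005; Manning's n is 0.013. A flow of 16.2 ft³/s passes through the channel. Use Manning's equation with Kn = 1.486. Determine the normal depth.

y_n = 1.05 ft

Manning's equation rearranged: A R^(2/3) = nQ / (1.486·√S) = 0.013 × 16.2 / (1.486 × √0.005) = 2.004.
Trying y = 1.34 ft: A R^(2/3) = 3.841 — too large.
Trying y = 0.942 ft: A R^(2/3) = 1.501 — too small.
Trying y = 1.05 ft: A R^(2/3) = 2.004 — close enough.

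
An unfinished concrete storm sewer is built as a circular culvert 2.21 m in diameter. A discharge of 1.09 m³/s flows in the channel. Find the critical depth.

y_c = 0.474 m

At critical depth, Q² T / (g A³) = 1, i.e. A³/T = Q²/g = 1.09²/9.81 = 0.1211.
At y = 0.582 m: A³/T = 0.2698 — over.
At y = 0.4 m: A³/T = 0.06229 — short.
At y = 0.474 m: A³/T = 0.1211 — close enough.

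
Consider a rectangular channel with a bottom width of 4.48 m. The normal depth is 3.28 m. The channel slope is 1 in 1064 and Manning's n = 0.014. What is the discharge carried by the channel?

Q = 38.9 m³/s

Flow area A = b·y = 4.48 × 3.28 = 14.69 m². Wetted perimeter P = b + 2y = 4.48 + 2×3.28 = 11.04 m.
Hydraulic radius R = A/P = 14.69/11.04 = 1.331 m.
Manning's equation: Q = (1/n) A R^(2/3) S^(1/2) = (1/0.014) × 14.69 × 1.331^(2/3) × 0.0009398^(1/2) = 38.9 m³/s.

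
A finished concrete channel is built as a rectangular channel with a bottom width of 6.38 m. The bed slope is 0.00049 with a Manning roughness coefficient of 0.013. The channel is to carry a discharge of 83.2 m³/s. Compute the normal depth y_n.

y_n = 4.93 m

Manning's equation rearranged: A R^(2/3) = nQ / (1·√S) = 0.013 × 83.2 / (√0.00049) = 48.86.
Try y = 4.42 m: A R^(2/3) = 42.54 — too small.
Try y = 5.79 m: A R^(2/3) = 59.74 — too large.
Try y = 4.93 m: A R^(2/3) = 48.87 — ≈ 48.86.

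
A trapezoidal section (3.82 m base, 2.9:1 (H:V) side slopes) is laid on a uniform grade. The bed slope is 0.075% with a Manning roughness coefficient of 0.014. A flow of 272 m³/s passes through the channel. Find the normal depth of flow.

Manning's equation rearranged: A R^(2/3) = nQ / (1·√S) = 0.014 × 272 / (√0.00075) = 139.
Trying y = 3.5 m: A R^(2/3) = 75.88 — low.
Trying y = 5.22 m: A R^(2/3) = 194.8 — high.
Trying y = 4.53 m: A R^(2/3) = 138.8 — close enough.

y_n = 4.53 m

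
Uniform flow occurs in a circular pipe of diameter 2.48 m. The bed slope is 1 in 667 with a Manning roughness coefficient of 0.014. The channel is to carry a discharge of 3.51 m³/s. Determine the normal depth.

y_n = 1.03 m

Manning's equation rearranged: A R^(2/3) = nQ / (1·√S) = 0.014 × 3.51 / (√0.001499) = 1.269.
At y = 0.748 m: A R^(2/3) = 0.695 — low.
At y = 1.29 m: A R^(2/3) = 1.877 — high.
At y = 1.03 m: A R^(2/3) = 1.267 — ≈ 1.269.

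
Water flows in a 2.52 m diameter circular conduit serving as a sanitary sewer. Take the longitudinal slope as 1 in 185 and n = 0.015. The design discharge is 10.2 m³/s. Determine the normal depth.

Manning's equation rearranged: A R^(2/3) = nQ / (1·√S) = 0.015 × 10.2 / (√0.005405) = 2.081.
At y = 0.973 m: A R^(2/3) = 1.158 — too small.
At y = 1.68 m: A R^(2/3) = 2.873 — too large.
At y = 1.36 m: A R^(2/3) = 2.082 — ≈ 2.081.

y_n = 1.36 m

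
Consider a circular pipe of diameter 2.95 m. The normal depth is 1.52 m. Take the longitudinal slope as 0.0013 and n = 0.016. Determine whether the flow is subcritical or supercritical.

subcritical

For a circular section of diameter D = 2.95 m at depth y = 1.52 m, the central angle is θ = 2 arccos(1 − 2y/D) = 3.203 rad. Then A = (D²/8)(θ − sin θ) = 3.55 m² and P = Dθ/2 = 4.724 m.
Hydraulic radius R = A/P = 3.55/4.724 = 0.7515 m.
V = (1/n) R^(2/3) √S = (1/0.016) × 0.7515^(2/3) × √0.0013 = 1.863 m/s. Hydraulic depth D_h = A/T = 3.55/2.949 = 1.204 m.
Froude number Fr = V/√(g·D_h) = 1.863/√(9.81×1.204) = 0.542, which is less than 1, so the flow is subcritical.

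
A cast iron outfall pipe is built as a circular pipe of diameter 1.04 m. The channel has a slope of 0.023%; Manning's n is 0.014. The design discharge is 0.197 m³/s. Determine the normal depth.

Manning's equation rearranged: A R^(2/3) = nQ / (1·√S) = 0.014 × 0.197 / (√0.00023) = 0.1819.
Trying y = 0.43 m: A R^(2/3) = 0.1239 — low.
Trying y = 0.636 m: A R^(2/3) = 0.2393 — high.
Trying y = 0.536 m: A R^(2/3) = 0.1821 — ≈ 0.1819.

y_n = 0.536 m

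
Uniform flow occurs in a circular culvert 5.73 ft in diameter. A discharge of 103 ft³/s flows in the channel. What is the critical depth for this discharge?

At critical depth, Q² T / (g A³) = 1, i.e. A³/T = Q²/g = 103²/32.2 = 329.5.
Trying y = 2.13 ft: A³/T = 120.1 — too small.
Trying y = 3.31 ft: A³/T = 649.4 — too large.
Trying y = 2.77 ft: A³/T = 328.9 — matches.

y_c = 2.77 ft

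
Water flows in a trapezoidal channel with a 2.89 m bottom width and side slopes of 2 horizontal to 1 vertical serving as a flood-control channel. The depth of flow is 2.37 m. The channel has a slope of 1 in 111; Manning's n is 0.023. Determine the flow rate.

Q = 90.7 m³/s

With bottom width b = 2.89 m and side slope z = 2: A = (b + zy)y = (2.89 + 2×2.37)×2.37 = 18.08 m²; P = b + 2y√(1+z²) = 2.89 + 2×2.37×2.236 = 13.49 m.
Hydraulic radius R = A/P = 18.08/13.49 = 1.341 m.
Manning's equation: Q = (1/n) A R^(2/3) S^(1/2) = (1/0.023) × 18.08 × 1.341^(2/3) × 0.009009^(1/2) = 90.7 m³/s.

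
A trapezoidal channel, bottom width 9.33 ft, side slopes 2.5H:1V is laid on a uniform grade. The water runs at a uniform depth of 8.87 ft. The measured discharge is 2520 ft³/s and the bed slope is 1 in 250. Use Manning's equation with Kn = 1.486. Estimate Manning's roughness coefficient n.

With bottom width b = 9.33 ft and side slope z = 2.5: A = (b + zy)y = (9.33 + 2.5×8.87)×8.87 = 279.4 ft²; P = b + 2y√(1+z²) = 9.33 + 2×8.87×2.693 = 57.1 ft.
Hydraulic radius R = A/P = 279.4/57.1 = 4.894 ft.
Rearranging Manning's equation: n = (1.486/Q) A R^(2/3) S^(1/2) = (1.486/2520) × 279.4 × 4.894^(2/3) × √0.004 = 0.03.

n = 0.03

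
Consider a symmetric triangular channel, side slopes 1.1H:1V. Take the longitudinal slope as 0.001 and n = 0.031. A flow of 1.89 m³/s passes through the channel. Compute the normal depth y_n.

y_n = 1.56 m

Manning's equation rearranged: A R^(2/3) = nQ / (1·√S) = 0.031 × 1.89 / (√0.001) = 1.853.
Trying y = 1.32 m: A R^(2/3) = 1.189 — low.
Trying y = 1.86 m: A R^(2/3) = 2.966 — high.
Trying y = 1.56 m: A R^(2/3) = 1.856 — matches.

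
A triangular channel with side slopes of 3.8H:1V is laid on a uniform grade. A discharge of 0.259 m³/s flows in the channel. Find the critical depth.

At critical depth, Q² T / (g A³) = 1, i.e. A³/T = Q²/g = 0.259²/9.81 = 0.006838.
At y = 0.204 m: A³/T = 0.002551 — low.
At y = 0.314 m: A³/T = 0.02204 — high.
At y = 0.248 m: A³/T = 0.006773 — ≈ 0.006838.

y_c = 0.248 m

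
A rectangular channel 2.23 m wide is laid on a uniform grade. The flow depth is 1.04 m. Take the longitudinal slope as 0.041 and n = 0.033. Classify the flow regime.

supercritical

Flow area A = b·y = 2.23 × 1.04 = 2.319 m². Wetted perimeter P = b + 2y = 2.23 + 2×1.04 = 4.31 m.
Hydraulic radius R = A/P = 2.319/4.31 = 0.5381 m.
V = (1/n) R^(2/3) √S = (1/0.033) × 0.5381^(2/3) × √0.041 = 4.059 m/s. Hydraulic depth D_h = A/T = 2.319/2.23 = 1.04 m.
Froude number Fr = V/√(g·D_h) = 4.059/√(9.81×1.04) = 1.27, which is greater than 1, so the flow is supercritical.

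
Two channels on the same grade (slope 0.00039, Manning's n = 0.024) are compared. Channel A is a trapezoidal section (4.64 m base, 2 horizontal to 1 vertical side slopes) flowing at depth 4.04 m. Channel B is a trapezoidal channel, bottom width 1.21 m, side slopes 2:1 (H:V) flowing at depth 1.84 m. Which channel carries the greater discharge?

Channel A: With bottom width b = 4.64 m and side slope z = 2: A = (b + zy)y = (4.64 + 2×4.04)×4.04 = 51.39 m²; P = b + 2y√(1+z²) = 4.64 + 2×4.04×2.236 = 22.71 m. Hydraulic radius R = A/P = 51.39/22.71 = 2.263 m. Q_A = (1/0.024)·51.39·2.263^(2/3)·√0.00039 = 72.89 m³/s.
Channel B: With bottom width b = 1.21 m and side slope z = 2: A = (b + zy)y = (1.21 + 2×1.84)×1.84 = 8.998 m²; P = b + 2y√(1+z²) = 1.21 + 2×1.84×2.236 = 9.439 m. Hydraulic radius R = A/P = 8.998/9.439 = 0.9533 m. Q_B = (1/0.024)·8.998·0.9533^(2/3)·√0.00039 = 7.171 m³/s.
Q_A = 72.89 m³/s vs Q_B = 7.171 m³/s, so channel A carries more.

channel A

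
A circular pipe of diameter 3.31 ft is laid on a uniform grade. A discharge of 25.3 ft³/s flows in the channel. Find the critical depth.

At critical depth, Q² T / (g A³) = 1, i.e. A³/T = Q²/g = 25.3²/32.2 = 19.88.
Try y = 1.39 ft: A³/T = 12.34 — low.
Try y = 1.57 ft: A³/T = 19.67 — close enough.

y_c = 1.57 ft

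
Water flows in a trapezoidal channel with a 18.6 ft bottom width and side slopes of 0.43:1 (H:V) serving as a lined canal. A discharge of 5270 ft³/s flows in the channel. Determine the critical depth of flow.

y_c = 12.3 ft

At critical depth, Q² T / (g A³) = 1, i.e. A³/T = Q²/g = 5270²/32.2 = 862500.
Try y = 8.4 ft: A³/T = 251500 — short.
Try y = 14.9 ft: A³/T = 1647000 — over.
Try y = 12.3 ft: A³/T = 869500 — close enough.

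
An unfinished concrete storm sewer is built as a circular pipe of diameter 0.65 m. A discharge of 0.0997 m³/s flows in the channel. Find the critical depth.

At critical depth, Q² T / (g A³) = 1, i.e. A³/T = Q²/g = 0.0997²/9.81 = 0.001013.
At y = 0.219 m: A³/T = 0.001544 — over.
At y = 0.196 m: A³/T = 0.001005 — matches.

y_c = 0.196 m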